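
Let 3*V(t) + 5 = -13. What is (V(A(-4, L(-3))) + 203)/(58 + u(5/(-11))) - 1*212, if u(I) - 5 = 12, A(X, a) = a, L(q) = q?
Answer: -15703/75 ≈ -209.37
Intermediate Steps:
V(t) = -6 (V(t) = -5/3 + (⅓)*(-13) = -5/3 - 13/3 = -6)
u(I) = 17 (u(I) = 5 + 12 = 17)
(V(A(-4, L(-3))) + 203)/(58 + u(5/(-11))) - 1*212 = (-6 + 203)/(58 + 17) - 1*212 = 197/75 - 212 = -15703/75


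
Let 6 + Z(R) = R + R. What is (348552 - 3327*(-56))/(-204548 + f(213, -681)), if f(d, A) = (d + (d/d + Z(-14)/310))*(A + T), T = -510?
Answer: -7536720/6471833 ≈ -1.1645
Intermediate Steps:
Z(R) = -6 + 2*R (Z(R) = -6 + (R + R) = -6 + 2*R)
f(d, A) = (-510 + A)*(138/155 + d) (f(d, A) = (d + (d/d + (-6 + 2*(-14))/310))*(A - 510) = (d + (1 + (-6 - 28)*(1/310)))*(-510 + A) = (d + (1 - 34*1/310))*(-510 + A) = (d + (1 - 17/155))*(-510 + A) = (d + 138/155)*(-510 + A) = (138/155 + d)*(-510 + A) = (-510 + A)*(138/155 + d))
(348552 - 3327*(-56))/(-204548 + f(213, -681)) = (348552 - 3327*(-56))/(-204548 + (-14076/31 - 510*213 + (138/155)*(-681) - 681*213)) = (348552 + 186312)/(-204548 + (-14076/31 - 108630 - 93978/155 - 145053)) = 534864/(-204548 - 39485223/155) = 534864/(-71190163/155) = 534864*(-155/71190163) = -7536720/6471833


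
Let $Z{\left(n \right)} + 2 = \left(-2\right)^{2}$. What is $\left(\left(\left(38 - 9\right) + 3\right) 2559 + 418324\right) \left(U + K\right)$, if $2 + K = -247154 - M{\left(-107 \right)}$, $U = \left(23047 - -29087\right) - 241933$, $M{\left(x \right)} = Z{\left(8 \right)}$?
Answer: $-218571134884$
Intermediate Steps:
$Z{\left(n \right)} = 2$ ($Z{\left(n \right)} = -2 + \left(-2\right)^{2} = -2 + 4 = 2$)
$M{\left(x \right)} = 2$
$U = -189799$ ($U = \left(23047 + 29087\right) - 241933 = 52134 - 241933 = -189799$)
$K = -247158$ ($K = -2 - 247156 = -247158$)
$\left(\left(\left(38 - 9\right) + 3\right) 2559 + 418324\right) \left(U + K\right) = \left(\left(\left(38 - 9\right) + 3\right) 2559 + 418324\right) \left(-189799 - 247158\right) = \left(\left(29 + 3\right) 2559 + 418324\right) \left(-436957\right) = \left(32 \cdot 2559 + 418324\right) \left(-436957\right) = \left(81888 + 418324\right) \left(-436957\right) = 500212 \left(-436957\right) = -218571134884$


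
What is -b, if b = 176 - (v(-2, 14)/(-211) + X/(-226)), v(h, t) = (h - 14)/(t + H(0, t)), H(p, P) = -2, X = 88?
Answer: -12616504/71529 ≈ -176.38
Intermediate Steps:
v(h, t) = (-14 + h)/(-2 + t) (v(h, t) = (h - 14)/(t - 2) = (-14 + h)/(-2 + t))
b = 12616504/71529 (b = 176 - (((-14 - 2)/(-2 + 14))/(-211) + 88/(-226)) = 176 - ((-16/12)*(-1/211) + 88*(-1/226)) = 176 - (((1/12)*(-16))*(-1/211) - 44/113) = 176 - (-4/3*(-1/211) - 44/113) = 176 - (4/633 - 44/113) = 176 - 1*(-27400/71529) = 176 + 27400/71529 = 12616504/71529 ≈ 176.38)
-b = -1*12616504/71529 = -12616504/71529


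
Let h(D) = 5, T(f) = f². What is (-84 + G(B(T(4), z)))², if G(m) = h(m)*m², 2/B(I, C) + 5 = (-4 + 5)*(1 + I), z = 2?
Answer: 9114361/1296 ≈ 7032.7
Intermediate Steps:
B(I, C) = 2/(-4 + I) (B(I, C) = 2/(-5 + (-4 + 5)*(1 + I)) = 2/(-5 + 1*(1 + I)) = 2/(-5 + (1 + I)) = 2/(-4 + I))
G(m) = 5*m²
(-84 + G(B(T(4), z)))² = (-84 + 5*(2/(-4 + 4²))²)² = (-84 + 5*(2/(-4 + 16))²)² = (-84 + 5*(2/12)²)² = (-84 + 5*(2*(1/12))²)² = (-84 + 5*(⅙)²)² = (-84 + 5*(1/36))² = (-84 + 5/36)² = (-3019/36)² = 9114361/1296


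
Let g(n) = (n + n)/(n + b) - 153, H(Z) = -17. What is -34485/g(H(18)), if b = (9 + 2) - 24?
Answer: 517275/2278 ≈ 227.07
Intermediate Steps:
b = -13 (b = 11 - 24 = -13)
g(n) = -153 + 2*n/(-13 + n) (g(n) = (n + n)/(n - 13) - 153 = (2*n)/(-13 + n) - 153 = 2*n/(-13 + n) - 153 = -153 + 2*n/(-13 + n))
-34485/g(H(18)) = -34485*(-13 - 17)/(1989 - 151*(-17)) = -34485*(-30/(1989 + 2567)) = -34485/((-1/30*4556)) = -34485/(-2278/15) = -34485*(-15/2278) = 517275/2278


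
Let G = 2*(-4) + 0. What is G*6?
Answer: -48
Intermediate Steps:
G = -8 (G = -8 + 0 = -8)
G*6 = -8*6 = -48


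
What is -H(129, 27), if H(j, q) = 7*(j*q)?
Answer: -24381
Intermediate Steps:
H(j, q) = 7*j*q
-H(129, 27) = -7*129*27 = -1*24381 = -24381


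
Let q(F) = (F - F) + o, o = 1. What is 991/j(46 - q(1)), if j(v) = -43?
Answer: -991/43 ≈ -23.047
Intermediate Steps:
q(F) = 1 (q(F) = (F - F) + 1 = 0 + 1 = 1)
991/j(46 - q(1)) = 991/(-43) = 991*(-1/43) = -991/43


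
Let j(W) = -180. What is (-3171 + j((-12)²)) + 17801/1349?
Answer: -4502698/1349 ≈ -3337.8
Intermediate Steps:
(-3171 + j((-12)²)) + 17801/1349 = (-3171 - 180) + 17801/1349 = -3351 + 17801*(1/1349) = -3351 + 17801/1349 = -4502698/1349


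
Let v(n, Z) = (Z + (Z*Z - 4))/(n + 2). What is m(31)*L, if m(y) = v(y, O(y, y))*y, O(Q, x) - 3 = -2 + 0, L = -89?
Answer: 5518/33 ≈ 167.21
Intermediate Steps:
O(Q, x) = 1 (O(Q, x) = 3 + (-2 + 0) = 3 - 2 = 1)
v(n, Z) = (-4 + Z + Z²)/(2 + n) (v(n, Z) = (Z + (Z² - 4))/(2 + n) = (Z + (-4 + Z²))/(2 + n) = (-4 + Z + Z²)/(2 + n))
m(y) = -2*y/(2 + y) (m(y) = ((-4 + 1 + 1²)/(2 + y))*y = ((-4 + 1 + 1)/(2 + y))*y = (-2/(2 + y))*y = -2*y/(2 + y))
m(31)*L = -2*31/(2 + 31)*(-89) = -2*31/33*(-89) = -2*31*1/33*(-89) = -62/33*(-89) = 5518/33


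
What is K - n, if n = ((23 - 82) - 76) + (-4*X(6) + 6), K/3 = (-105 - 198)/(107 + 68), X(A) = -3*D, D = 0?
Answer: 21666/175 ≈ 123.81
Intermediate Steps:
X(A) = 0 (X(A) = -3*0 = 0)
K = -909/175 (K = 3*((-105 - 198)/(107 + 68)) = 3*(-303/175) = -909/175 ≈ -5.1943)
n = -129 (n = ((23 - 82) - 76) + (-4*0 + 6) = (-59 - 76) + (0 + 6) = -135 + 6 = -129)
K - n = -909/175 - 1*(-129) = -909/175 + 129 = 21666/175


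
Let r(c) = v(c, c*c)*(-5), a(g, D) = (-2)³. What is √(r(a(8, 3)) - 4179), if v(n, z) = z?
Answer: I*√4499 ≈ 67.075*I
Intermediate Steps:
a(g, D) = -8
r(c) = -5*c² (r(c) = (c*c)*(-5) = c²*(-5) = -5*c²)
√(r(a(8, 3)) - 4179) = √(-5*(-8)² - 4179) = √(-5*64 - 4179) = √(-320 - 4179) = √(-4499) = I*√4499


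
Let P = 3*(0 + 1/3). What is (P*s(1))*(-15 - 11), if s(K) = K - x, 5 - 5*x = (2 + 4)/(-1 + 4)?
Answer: -52/5 ≈ -10.400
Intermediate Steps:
x = ⅗ (x = 1 - (2 + 4)/(5*(-1 + 4)) = 1 - 6/(5*3) = 1 - ⅕*2 = 1 - ⅖ = ⅗ ≈ 0.60000)
P = 1 (P = 3*(0 + 1*(⅓)) = 3*(0 + ⅓) = 3*(⅓) = 1)
s(K) = -⅗ + K (s(K) = K - 1*⅗ = K - ⅗ = -⅗ + K)
(P*s(1))*(-15 - 11) = (1*(-⅗ + 1))*(-15 - 11) = (1*(⅖))*(-26) = (⅖)*(-26) = -52/5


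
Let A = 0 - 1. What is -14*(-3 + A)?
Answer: 56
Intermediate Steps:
A = -1
-14*(-3 + A) = -14*(-3 - 1) = -14*(-4) = 56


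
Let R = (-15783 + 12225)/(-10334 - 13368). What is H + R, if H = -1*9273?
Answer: -109892544/11851 ≈ -9272.8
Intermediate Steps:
H = -9273
R = 1779/11851 (R = -3558/(-23702) = -3558*(-1/23702) = 1779/11851 ≈ 0.15011)
H + R = -9273 + 1779/11851 = -109892544/11851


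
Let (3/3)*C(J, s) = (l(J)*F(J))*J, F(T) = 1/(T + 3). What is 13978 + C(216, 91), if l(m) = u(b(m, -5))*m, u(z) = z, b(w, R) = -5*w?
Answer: -15775766/73 ≈ -2.1611e+5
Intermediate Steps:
l(m) = -5*m**2 (l(m) = (-5*m)*m = -5*m**2)
F(T) = 1/(3 + T)
C(J, s) = -5*J**3/(3 + J) (C(J, s) = ((-5*J**2)/(3 + J))*J = (-5*J**2/(3 + J))*J = -5*J**3/(3 + J))
13978 + C(216, 91) = 13978 - 5*216**3/(3 + 216) = 13978 - 5*10077696/219 = 13978 - 5*10077696*1/219 = 13978 - 16796160/73 = -15775766/73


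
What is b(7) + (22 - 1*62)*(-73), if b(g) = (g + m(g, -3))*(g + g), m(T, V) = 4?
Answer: 3074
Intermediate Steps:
b(g) = 2*g*(4 + g) (b(g) = (g + 4)*(g + g) = (4 + g)*(2*g) = 2*g*(4 + g))
b(7) + (22 - 1*62)*(-73) = 2*7*(4 + 7) + (22 - 1*62)*(-73) = 2*7*11 + (22 - 62)*(-73) = 154 - 40*(-73) = 154 + 2920 = 3074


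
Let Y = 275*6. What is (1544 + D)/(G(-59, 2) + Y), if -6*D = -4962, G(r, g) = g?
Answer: 2371/1652 ≈ 1.4352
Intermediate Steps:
D = 827 (D = -1/6*(-4962) = 827)
Y = 1650
(1544 + D)/(G(-59, 2) + Y) = (1544 + 827)/(2 + 1650) = 2371/1652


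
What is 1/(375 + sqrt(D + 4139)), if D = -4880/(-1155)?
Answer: 17325/6305458 - sqrt(221086635)/31527290 ≈ 0.0022760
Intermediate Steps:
D = 976/231 (D = -4880*(-1/1155) = 976/231 ≈ 4.2251)
1/(375 + sqrt(D + 4139)) = 1/(375 + sqrt(976/231 + 4139)) = 1/(375 + sqrt(957085/231)) = 1/(375 + sqrt(221086635)/231)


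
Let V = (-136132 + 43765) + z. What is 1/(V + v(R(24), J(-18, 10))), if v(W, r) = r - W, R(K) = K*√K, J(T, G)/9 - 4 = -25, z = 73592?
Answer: -4741/89904868 + 3*√6/22476217 ≈ -5.2407e-5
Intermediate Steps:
J(T, G) = -189 (J(T, G) = 36 + 9*(-25) = 36 - 225 = -189)
R(K) = K^(3/2)
V = -18775 (V = (-136132 + 43765) + 73592 = -92367 + 73592 = -18775)
1/(V + v(R(24), J(-18, 10))) = 1/(-18775 + (-189 - 24^(3/2))) = 1/(-18775 + (-189 - 48*√6)) = 1/(-18964 - 48*√6)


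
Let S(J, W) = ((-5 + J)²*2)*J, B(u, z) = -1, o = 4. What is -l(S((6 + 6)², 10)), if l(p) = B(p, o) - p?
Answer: 5564449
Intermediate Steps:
S(J, W) = 2*J*(-5 + J)² (S(J, W) = (2*(-5 + J)²)*J = 2*J*(-5 + J)²)
l(p) = -1 - p
-l(S((6 + 6)², 10)) = -(-1 - 2*(6 + 6)²*(-5 + (6 + 6)²)²) = -(-1 - 2*12²*(-5 + 12²)²) = -(-1 - 2*144*(-5 + 144)²) = -(-1 - 2*144*139²) = -(-1 - 2*144*19321) = -(-1 - 1*5564448) = -(-1 - 5564448) = -1*(-5564449) = 5564449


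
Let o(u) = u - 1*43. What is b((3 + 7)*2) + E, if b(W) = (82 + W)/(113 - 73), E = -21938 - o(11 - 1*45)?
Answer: -437169/20 ≈ -21858.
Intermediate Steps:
o(u) = -43 + u (o(u) = u - 43 = -43 + u)
E = -21861 (E = -21938 - (-43 + (11 - 1*45)) = -21938 - (-43 + (11 - 45)) = -21938 - (-43 - 34) = -21938 - 1*(-77) = -21938 + 77 = -21861)
b(W) = 41/20 + W/40 (b(W) = (82 + W)/40 = (82 + W)*(1/40) = 41/20 + W/40)
b((3 + 7)*2) + E = (41/20 + ((3 + 7)*2)/40) - 21861 = (41/20 + (10*2)/40) - 21861 = (41/20 + (1/40)*20) - 21861 = (41/20 + ½) - 21861 = 51/20 - 21861 = -437169/20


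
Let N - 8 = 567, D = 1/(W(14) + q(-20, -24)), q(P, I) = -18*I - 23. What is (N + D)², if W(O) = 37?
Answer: 65767115401/198916 ≈ 3.3063e+5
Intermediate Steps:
q(P, I) = -23 - 18*I
D = 1/446 (D = 1/(37 + (-23 - 18*(-24))) = 1/(37 + (-23 + 432)) = 1/(37 + 409) = 1/446 ≈ 0.0022422)
N = 575 (N = 8 + 567 = 575)
(N + D)² = (575 + 1/446)² = (256451/446)² = 65767115401/198916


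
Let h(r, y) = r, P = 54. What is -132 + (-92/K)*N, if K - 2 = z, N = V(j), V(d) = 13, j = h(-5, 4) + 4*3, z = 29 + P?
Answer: -12416/85 ≈ -146.07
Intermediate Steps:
z = 83 (z = 29 + 54 = 83)
j = 7 (j = -5 + 4*3 = -5 + 12 = 7)
N = 13
K = 85 (K = 2 + 83 = 85)
-132 + (-92/K)*N = -132 - 92/85*13 = -132 - 1196/85 = -12416/85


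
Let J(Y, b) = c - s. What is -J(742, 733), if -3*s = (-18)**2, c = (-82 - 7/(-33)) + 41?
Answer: -2218/33 ≈ -67.212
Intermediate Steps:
c = -1346/33 (c = (-82 - 7*(-1/33)) + 41 = (-82 + 7/33) + 41 = -2699/33 + 41 = -1346/33 ≈ -40.788)
s = -108 (s = -1/3*(-18)**2 = -1/3*324 = -108)
J(Y, b) = 2218/33 (J(Y, b) = -1346/33 - 1*(-108) = -1346/33 + 108 = 2218/33)
-J(742, 733) = -1*2218/33 = -2218/33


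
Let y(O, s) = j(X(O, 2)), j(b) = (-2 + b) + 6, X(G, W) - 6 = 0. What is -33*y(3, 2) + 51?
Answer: -279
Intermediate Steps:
X(G, W) = 6 (X(G, W) = 6 + 0 = 6)
j(b) = 4 + b
y(O, s) = 10 (y(O, s) = 4 + 6 = 10)
-33*y(3, 2) + 51 = -33*10 + 51 = -330 + 51 = -279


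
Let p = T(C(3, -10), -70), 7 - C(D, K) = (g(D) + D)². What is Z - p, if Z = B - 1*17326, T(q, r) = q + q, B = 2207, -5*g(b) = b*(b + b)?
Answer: -378307/25 ≈ -15132.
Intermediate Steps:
g(b) = -2*b²/5 (g(b) = -b*(b + b)/5 = -b*2*b/5 = -2*b²/5)
C(D, K) = 7 - (D - 2*D²/5)² (C(D, K) = 7 - (-2*D²/5 + D)² = 7 - (D - 2*D²/5)²)
T(q, r) = 2*q
p = 332/25 (p = 2*(7 - 1/25*3²*(-5 + 2*3)²) = 2*(7 - 1/25*9*(-5 + 6)²) = 2*(7 - 1/25*9*1²) = 2*(7 - 1/25*9*1) = 2*(7 - 9/25) = 2*(166/25) = 332/25 ≈ 13.280)
Z = -15119 (Z = 2207 - 1*17326 = 2207 - 17326 = -15119)
Z - p = -15119 - 1*332/25 = -15119 - 332/25 = -378307/25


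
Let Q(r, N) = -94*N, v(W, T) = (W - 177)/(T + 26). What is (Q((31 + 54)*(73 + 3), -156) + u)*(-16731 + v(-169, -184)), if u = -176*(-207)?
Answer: -67527247296/79 ≈ -8.5477e+8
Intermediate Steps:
u = 36432
v(W, T) = (-177 + W)/(26 + T)
(Q((31 + 54)*(73 + 3), -156) + u)*(-16731 + v(-169, -184)) = (-94*(-156) + 36432)*(-16731 + (-177 - 169)/(26 - 184)) = (14664 + 36432)*(-16731 - 346/(-158)) = 51096*(-16731 - 1/158*(-346)) = 51096*(-16731 + 173/79) = 51096*(-1321576/79) = -67527247296/79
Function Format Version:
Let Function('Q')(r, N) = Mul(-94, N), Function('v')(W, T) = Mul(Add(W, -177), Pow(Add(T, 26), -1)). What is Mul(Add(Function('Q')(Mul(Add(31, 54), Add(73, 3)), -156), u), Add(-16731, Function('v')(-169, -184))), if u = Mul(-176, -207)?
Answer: Rational(-67527247296, 79) ≈ -8.5477e+8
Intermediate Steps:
u = 36432
Function('v')(W, T) = Mul(Pow(Add(26, T), -1), Add(-177, W)) (Function('v')(W, T) = Mul(Add(-177, W), Pow(Add(26, T), -1)) = Mul(Pow(Add(26, T), -1), Add(-177, W)))
Mul(Add(Function('Q')(Mul(Add(31, 54), Add(73, 3)), -156), u), Add(-16731, Function('v')(-169, -184))) = Mul(Add(Mul(-94, -156), 36432), Add(-16731, Mul(Pow(Add(26, -184), -1), Add(-177, -169)))) = Mul(Add(14664, 36432), Add(-16731, Mul(Pow(-158, -1), -346))) = Mul(51096, Add(-16731, Mul(Rational(-1, 158), -346))) = Mul(51096, Add(-16731, Rational(173, 79))) = Mul(51096, Rational(-1321576, 79)) = Rational(-67527247296, 79)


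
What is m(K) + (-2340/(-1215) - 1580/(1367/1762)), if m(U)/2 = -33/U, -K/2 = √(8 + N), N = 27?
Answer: -75095836/36909 + 33*√35/35 ≈ -2029.0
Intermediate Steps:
K = -2*√35 (K = -2*√(8 + 27) = -2*√35 ≈ -11.832)
m(U) = -66/U (m(U) = 2*(-33/U) = -66/U)
m(K) + (-2340/(-1215) - 1580/(1367/1762)) = -66*(-√35/70) + (-2340/(-1215) - 1580/(1367/1762)) = -(-33)*√35/35 + (-2340*(-1/1215) - 1580/(1367*(1/1762))) = 33*√35/35 + (52/27 - 1580/1367/1762) = 33*√35/35 + (52/27 - 1580*1762/1367) = 33*√35/35 + (52/27 - 2783960/1367) = 33*√35/35 - 75095836/36909 = -75095836/36909 + 33*√35/35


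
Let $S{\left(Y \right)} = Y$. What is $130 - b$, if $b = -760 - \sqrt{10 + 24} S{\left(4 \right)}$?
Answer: $890 + 4 \sqrt{34} \approx 913.32$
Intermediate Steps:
$b = -760 - 4 \sqrt{34}$ ($b = -760 - \sqrt{10 + 24} \cdot 4 = -760 - \sqrt{34} \cdot 4 = -760 - 4 \sqrt{34} \approx -783.32$)
$130 - b = 130 - \left(-760 - 4 \sqrt{34}\right) = 130 + \left(760 + 4 \sqrt{34}\right) = 890 + 4 \sqrt{34}$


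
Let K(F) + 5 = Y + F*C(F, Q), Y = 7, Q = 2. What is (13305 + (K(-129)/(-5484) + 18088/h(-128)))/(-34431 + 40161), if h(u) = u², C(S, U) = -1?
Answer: 37360918199/16088739840 ≈ 2.3222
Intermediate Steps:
K(F) = 2 - F (K(F) = -5 + (7 + F*(-1)) = -5 + (7 - F) = 2 - F)
(13305 + (K(-129)/(-5484) + 18088/h(-128)))/(-34431 + 40161) = (13305 + ((2 - 1*(-129))/(-5484) + 18088/((-128)²)))/(-34431 + 40161) = (13305 + ((2 + 129)*(-1/5484) + 18088/16384))/5730 = (13305 + (131*(-1/5484) + 18088*(1/16384)))*(1/5730) = (13305 + (-131/5484 + 2261/2048))*(1/5730) = (13305 + 3032759/2807808)*(1/5730) = (37360918199/2807808)*(1/5730) = 37360918199/16088739840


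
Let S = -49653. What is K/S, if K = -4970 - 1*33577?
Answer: 4283/5517 ≈ 0.77633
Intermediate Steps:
K = -38547 (K = -4970 - 33577 = -38547)
K/S = -38547/(-49653) = -38547*(-1/49653) = 4283/5517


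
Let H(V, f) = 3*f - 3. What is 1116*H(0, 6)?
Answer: 16740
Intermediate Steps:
H(V, f) = -3 + 3*f
1116*H(0, 6) = 1116*(-3 + 3*6) = 1116*(-3 + 18) = 1116*15 = 16740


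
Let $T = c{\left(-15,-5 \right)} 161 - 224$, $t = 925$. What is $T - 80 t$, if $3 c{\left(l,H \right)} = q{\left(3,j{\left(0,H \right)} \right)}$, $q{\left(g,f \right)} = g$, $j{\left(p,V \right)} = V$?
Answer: $-74063$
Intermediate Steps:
$c{\left(l,H \right)} = 1$ ($c{\left(l,H \right)} = \frac{1}{3} \cdot 3 = 1$)
$T = -63$ ($T = 1 \cdot 161 - 224 = 161 - 224 = -63$)
$T - 80 t = -63 - 80 \cdot 925 = -63 - 74000 = -74063$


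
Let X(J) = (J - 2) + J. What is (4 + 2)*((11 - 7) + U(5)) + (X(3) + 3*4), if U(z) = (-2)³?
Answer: -8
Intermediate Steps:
U(z) = -8
X(J) = -2 + 2*J (X(J) = (-2 + J) + J = -2 + 2*J)
(4 + 2)*((11 - 7) + U(5)) + (X(3) + 3*4) = (4 + 2)*((11 - 7) - 8) + ((-2 + 2*3) + 3*4) = 6*(4 - 8) + ((-2 + 6) + 12) = 6*(-4) + (4 + 12) = -24 + 16 = -8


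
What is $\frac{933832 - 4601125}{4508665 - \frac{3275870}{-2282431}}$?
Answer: $- \frac{2790114409761}{3430240013495} \approx -0.81339$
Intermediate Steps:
$\frac{933832 - 4601125}{4508665 - \frac{3275870}{-2282431}} = - \frac{3667293}{4508665 - - \frac{3275870}{2282431}} = - \frac{3667293}{4508665 + \frac{3275870}{2282431}} = - \frac{3667293}{\frac{10290720040485}{2282431}} = \left(-3667293\right) \frac{2282431}{10290720040485} = - \frac{2790114409761}{3430240013495}$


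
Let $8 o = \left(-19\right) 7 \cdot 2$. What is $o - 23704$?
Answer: $- \frac{94949}{4} \approx -23737.0$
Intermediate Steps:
$o = - \frac{133}{4}$ ($o = \frac{\left(-19\right) 7 \cdot 2}{8} = \frac{\left(-133\right) 2}{8} = \frac{1}{8} \left(-266\right) = - \frac{133}{4} \approx -33.25$)
$o - 23704 = - \frac{133}{4} - 23704 = - \frac{94949}{4}$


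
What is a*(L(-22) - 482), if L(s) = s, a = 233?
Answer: -117432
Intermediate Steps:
a*(L(-22) - 482) = 233*(-22 - 482) = 233*(-504) = -117432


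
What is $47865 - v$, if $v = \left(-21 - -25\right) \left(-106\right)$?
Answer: $48289$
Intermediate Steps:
$v = -424$ ($v = \left(-21 + 25\right) \left(-106\right) = 4 \left(-106\right) = -424$)
$47865 - v = 47865 - -424 = 47865 + 424 = 48289$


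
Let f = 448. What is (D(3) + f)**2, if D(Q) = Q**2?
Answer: 208849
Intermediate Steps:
(D(3) + f)**2 = (3**2 + 448)**2 = (9 + 448)**2 = 457**2 = 208849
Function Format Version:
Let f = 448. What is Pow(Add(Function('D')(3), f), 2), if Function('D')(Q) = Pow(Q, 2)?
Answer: 208849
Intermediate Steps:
Pow(Add(Function('D')(3), f), 2) = Pow(Add(Pow(3, 2), 448), 2) = Pow(Add(9, 448), 2) = Pow(457, 2) = 208849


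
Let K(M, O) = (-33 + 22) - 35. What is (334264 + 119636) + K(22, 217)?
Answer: 453854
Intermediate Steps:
K(M, O) = -46 (K(M, O) = -11 - 35 = -46)
(334264 + 119636) + K(22, 217) = (334264 + 119636) - 46 = 453900 - 46 = 453854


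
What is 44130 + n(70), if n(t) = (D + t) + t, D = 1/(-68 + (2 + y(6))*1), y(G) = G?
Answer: 2656199/60 ≈ 44270.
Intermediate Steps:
D = -1/60 (D = 1/(-68 + (2 + 6)*1) = 1/(-68 + 8*1) = 1/(-68 + 8) = 1/(-60) = -1/60 ≈ -0.016667)
n(t) = -1/60 + 2*t (n(t) = (-1/60 + t) + t = -1/60 + 2*t)
44130 + n(70) = 44130 + (-1/60 + 2*70) = 44130 + (-1/60 + 140) = 44130 + 8399/60 = 2656199/60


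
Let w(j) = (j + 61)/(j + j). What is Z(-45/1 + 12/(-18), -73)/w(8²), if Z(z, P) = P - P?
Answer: 0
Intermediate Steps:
w(j) = (61 + j)/(2*j) (w(j) = (61 + j)/((2*j)) = (61 + j)*(1/(2*j)) = (61 + j)/(2*j))
Z(z, P) = 0
Z(-45/1 + 12/(-18), -73)/w(8²) = 0/(((61 + 8²)/(2*(8²)))) = 0/(((½)*(61 + 64)/64)) = 0/(((½)*(1/64)*125)) = 0/(125/128) = 0*(128/125) = 0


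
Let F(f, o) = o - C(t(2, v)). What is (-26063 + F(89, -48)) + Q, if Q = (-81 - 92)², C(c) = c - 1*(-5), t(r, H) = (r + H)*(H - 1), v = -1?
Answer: 3815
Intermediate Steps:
t(r, H) = (-1 + H)*(H + r) (t(r, H) = (H + r)*(-1 + H) = (-1 + H)*(H + r))
C(c) = 5 + c (C(c) = c + 5 = 5 + c)
F(f, o) = -3 + o (F(f, o) = o - (5 + ((-1)² - 1*(-1) - 1*2 - 1*2)) = o - (5 + (1 + 1 - 2 - 2)) = o - (5 - 2) = o - 1*3 = o - 3 = -3 + o)
Q = 29929 (Q = (-173)² = 29929)
(-26063 + F(89, -48)) + Q = (-26063 + (-3 - 48)) + 29929 = (-26063 - 51) + 29929 = -26114 + 29929 = 3815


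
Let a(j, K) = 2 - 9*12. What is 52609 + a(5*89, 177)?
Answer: 52503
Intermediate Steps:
a(j, K) = -106 (a(j, K) = 2 - 108 = -106)
52609 + a(5*89, 177) = 52609 - 106 = 52503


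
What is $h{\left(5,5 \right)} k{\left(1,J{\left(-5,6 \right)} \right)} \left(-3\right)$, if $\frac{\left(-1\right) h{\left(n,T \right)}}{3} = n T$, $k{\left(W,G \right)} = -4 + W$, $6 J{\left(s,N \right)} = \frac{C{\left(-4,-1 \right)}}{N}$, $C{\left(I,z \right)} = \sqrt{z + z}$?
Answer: $-675$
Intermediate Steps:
$C{\left(I,z \right)} = \sqrt{2} \sqrt{z}$ ($C{\left(I,z \right)} = \sqrt{2 z} = \sqrt{2} \sqrt{z}$)
$J{\left(s,N \right)} = \frac{i \sqrt{2}}{6 N}$ ($J{\left(s,N \right)} = \frac{\sqrt{2} \sqrt{-1} \frac{1}{N}}{6} = \frac{\sqrt{2} i \frac{1}{N}}{6} = \frac{i \sqrt{2} \frac{1}{N}}{6} = \frac{i \sqrt{2}}{6 N}$)
$h{\left(n,T \right)} = - 3 T n$ ($h{\left(n,T \right)} = - 3 n T = - 3 T n$)
$h{\left(5,5 \right)} k{\left(1,J{\left(-5,6 \right)} \right)} \left(-3\right) = \left(-3\right) 5 \cdot 5 \left(-4 + 1\right) \left(-3\right) = \left(-75\right) \left(-3\right) \left(-3\right) = 225 \left(-3\right) = -675$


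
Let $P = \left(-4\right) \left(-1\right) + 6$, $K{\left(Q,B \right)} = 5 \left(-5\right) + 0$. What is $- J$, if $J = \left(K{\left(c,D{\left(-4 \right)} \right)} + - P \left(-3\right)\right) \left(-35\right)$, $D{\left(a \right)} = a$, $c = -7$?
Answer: $175$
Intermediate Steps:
$K{\left(Q,B \right)} = -25$ ($K{\left(Q,B \right)} = -25 + 0 = -25$)
$P = 10$ ($P = 4 + 6 = 10$)
$J = -175$ ($J = \left(-25 + \left(-1\right) 10 \left(-3\right)\right) \left(-35\right) = \left(-25 - -30\right) \left(-35\right) = \left(-25 + 30\right) \left(-35\right) = 5 \left(-35\right) = -175$)
$- J = \left(-1\right) \left(-175\right) = 175$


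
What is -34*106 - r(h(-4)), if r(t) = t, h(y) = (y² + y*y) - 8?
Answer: -3628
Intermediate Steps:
h(y) = -8 + 2*y² (h(y) = (y² + y²) - 8 = 2*y² - 8 = -8 + 2*y²)
-34*106 - r(h(-4)) = -34*106 - (-8 + 2*(-4)²) = -3604 - (-8 + 2*16) = -3604 - (-8 + 32) = -3604 - 1*24 = -3604 - 24 = -3628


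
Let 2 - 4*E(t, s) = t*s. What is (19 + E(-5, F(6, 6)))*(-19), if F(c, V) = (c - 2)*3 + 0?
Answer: -1311/2 ≈ -655.50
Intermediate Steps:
F(c, V) = -6 + 3*c (F(c, V) = (-2 + c)*3 + 0 = (-6 + 3*c) + 0 = -6 + 3*c)
E(t, s) = ½ - s*t/4 (E(t, s) = ½ - t*s/4 = ½ - s*t/4)
(19 + E(-5, F(6, 6)))*(-19) = (19 + (½ - ¼*(-6 + 3*6)*(-5)))*(-19) = (19 + (½ - ¼*(-6 + 18)*(-5)))*(-19) = (19 + (½ - ¼*12*(-5)))*(-19) = (19 + (½ + 15))*(-19) = (19 + 31/2)*(-19) = (69/2)*(-19) = -1311/2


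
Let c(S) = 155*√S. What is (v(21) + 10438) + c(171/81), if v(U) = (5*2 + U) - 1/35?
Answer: 366414/35 + 155*√19/3 ≈ 10694.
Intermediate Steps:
v(U) = 349/35 + U (v(U) = (10 + U) - 1*1/35 = (10 + U) - 1/35 = 349/35 + U)
(v(21) + 10438) + c(171/81) = ((349/35 + 21) + 10438) + 155*√(171/81) = (1084/35 + 10438) + 155*√(171*(1/81)) = 366414/35 + 155*√(19/9) = 366414/35 + 155*(√19/3) = 366414/35 + 155*√19/3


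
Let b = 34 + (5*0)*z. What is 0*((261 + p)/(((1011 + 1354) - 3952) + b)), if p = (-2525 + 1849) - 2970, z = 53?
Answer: 0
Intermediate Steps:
p = -3646 (p = -676 - 2970 = -3646)
b = 34 (b = 34 + (5*0)*53 = 34 + 0*53 = 34 + 0 = 34)
0*((261 + p)/(((1011 + 1354) - 3952) + b)) = 0*((261 - 3646)/(((1011 + 1354) - 3952) + 34)) = 0*(-3385/((2365 - 3952) + 34)) = 0*(-3385/(-1587 + 34)) = 0*(-3385/(-1553)) = 0*(-3385*(-1/1553)) = 0*(3385/1553) = 0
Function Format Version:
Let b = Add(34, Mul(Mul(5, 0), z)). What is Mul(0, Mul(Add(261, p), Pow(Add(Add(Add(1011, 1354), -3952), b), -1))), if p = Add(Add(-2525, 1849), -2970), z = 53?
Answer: 0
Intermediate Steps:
p = -3646 (p = Add(-676, -2970) = -3646)
b = 34 (b = Add(34, Mul(Mul(5, 0), 53)) = Add(34, Mul(0, 53)) = Add(34, 0) = 34)
Mul(0, Mul(Add(261, p), Pow(Add(Add(Add(1011, 1354), -3952), b), -1))) = Mul(0, Mul(Add(261, -3646), Pow(Add(Add(Add(1011, 1354), -3952), 34), -1))) = Mul(0, Mul(-3385, Pow(Add(Add(2365, -3952), 34), -1))) = Mul(0, Mul(-3385, Pow(Add(-1587, 34), -1))) = Mul(0, Mul(-3385, Pow(-1553, -1))) = Mul(0, Mul(-3385, Rational(-1, 1553))) = Mul(0, Rational(3385, 1553)) = 0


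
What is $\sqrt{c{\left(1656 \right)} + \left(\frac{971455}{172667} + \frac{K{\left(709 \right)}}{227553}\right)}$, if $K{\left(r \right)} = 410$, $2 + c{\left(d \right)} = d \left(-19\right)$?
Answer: $\frac{i \sqrt{401386074726400813903011}}{3571899441} \approx 177.37 i$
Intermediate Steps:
$c{\left(d \right)} = -2 - 19 d$ ($c{\left(d \right)} = -2 + d \left(-19\right) = -2 - 19 d$)
$\sqrt{c{\left(1656 \right)} + \left(\frac{971455}{172667} + \frac{K{\left(709 \right)}}{227553}\right)} = \sqrt{\left(-2 - 31464\right) + \left(\frac{971455}{172667} + \frac{410}{227553}\right)} = \sqrt{\left(-2 - 31464\right) + \left(971455 \cdot \frac{1}{172667} + 410 \cdot \frac{1}{227553}\right)} = \sqrt{-31466 + \left(\frac{971455}{172667} + \frac{410}{227553}\right)} = \sqrt{-31466 + \frac{221128293085}{39290893851}} = \sqrt{- \frac{1236106137622481}{39290893851}} = \frac{i \sqrt{401386074726400813903011}}{3571899441}$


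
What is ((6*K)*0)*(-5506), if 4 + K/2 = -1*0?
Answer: 0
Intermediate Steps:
K = -8 (K = -8 + 2*(-1*0) = -8 + 2*0 = -8 + 0 = -8)
((6*K)*0)*(-5506) = ((6*(-8))*0)*(-5506) = -48*0*(-5506) = 0*(-5506) = 0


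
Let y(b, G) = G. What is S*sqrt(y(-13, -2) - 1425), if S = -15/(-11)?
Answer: 15*I*sqrt(1427)/11 ≈ 51.512*I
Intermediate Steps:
S = 15/11 (S = -15*(-1/11) = 15/11 ≈ 1.3636)
S*sqrt(y(-13, -2) - 1425) = 15*sqrt(-2 - 1425)/11 = 15*sqrt(-1427)/11 = 15*(I*sqrt(1427))/11 = 15*I*sqrt(1427)/11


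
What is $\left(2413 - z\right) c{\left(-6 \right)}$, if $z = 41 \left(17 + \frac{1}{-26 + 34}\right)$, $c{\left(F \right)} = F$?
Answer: $- \frac{41061}{4} \approx -10265.0$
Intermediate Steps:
$z = \frac{5617}{8}$ ($z = 41 \left(17 + \frac{1}{8}\right) = 41 \cdot \frac{137}{8} = \frac{5617}{8} \approx 702.13$)
$\left(2413 - z\right) c{\left(-6 \right)} = \left(2413 - \frac{5617}{8}\right) \left(-6\right) = \frac{13687}{8} \left(-6\right) = - \frac{41061}{4}$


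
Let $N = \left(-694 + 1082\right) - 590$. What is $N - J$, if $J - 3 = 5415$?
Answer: $-5620$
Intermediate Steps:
$J = 5418$ ($J = 3 + 5415 = 5418$)
$N = -202$ ($N = 388 - 590 = -202$)
$N - J = -202 - 5418 = -5620$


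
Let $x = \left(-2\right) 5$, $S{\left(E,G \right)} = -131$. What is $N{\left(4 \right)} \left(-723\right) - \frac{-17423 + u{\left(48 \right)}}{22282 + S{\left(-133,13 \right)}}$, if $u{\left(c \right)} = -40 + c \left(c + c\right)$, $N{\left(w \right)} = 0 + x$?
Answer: $\frac{160164585}{22151} \approx 7230.6$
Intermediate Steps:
$x = -10$
$N{\left(w \right)} = -10$ ($N{\left(w \right)} = 0 - 10 = -10$)
$u{\left(c \right)} = -40 + 2 c^{2}$ ($u{\left(c \right)} = -40 + c 2 c = -40 + 2 c^{2}$)
$N{\left(4 \right)} \left(-723\right) - \frac{-17423 + u{\left(48 \right)}}{22282 + S{\left(-133,13 \right)}} = \left(-10\right) \left(-723\right) - \frac{-17423 - \left(40 - 2 \cdot 48^{2}\right)}{22282 - 131} = 7230 - \frac{-17423 + \left(-40 + 2 \cdot 2304\right)}{22151} = 7230 - \left(-17423 + \left(-40 + 4608\right)\right) \frac{1}{22151} = 7230 - \left(-17423 + 4568\right) \frac{1}{22151} = 7230 - \left(-12855\right) \frac{1}{22151} = 7230 - - \frac{12855}{22151} = 7230 + \frac{12855}{22151} = \frac{160164585}{22151}$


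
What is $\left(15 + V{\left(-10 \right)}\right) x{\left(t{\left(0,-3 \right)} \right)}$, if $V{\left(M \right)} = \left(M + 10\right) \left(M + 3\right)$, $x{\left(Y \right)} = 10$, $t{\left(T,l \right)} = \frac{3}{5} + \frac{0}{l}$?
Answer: $150$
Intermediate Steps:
$t{\left(T,l \right)} = \frac{3}{5}$ ($t{\left(T,l \right)} = 3 \cdot \frac{1}{5} + 0 = \frac{3}{5} + 0 = \frac{3}{5}$)
$V{\left(M \right)} = \left(3 + M\right) \left(10 + M\right)$ ($V{\left(M \right)} = \left(10 + M\right) \left(3 + M\right) = \left(3 + M\right) \left(10 + M\right)$)
$\left(15 + V{\left(-10 \right)}\right) x{\left(t{\left(0,-3 \right)} \right)} = \left(15 + \left(30 + \left(-10\right)^{2} + 13 \left(-10\right)\right)\right) 10 = \left(15 + \left(30 + 100 - 130\right)\right) 10 = \left(15 + 0\right) 10 = 15 \cdot 10 = 150$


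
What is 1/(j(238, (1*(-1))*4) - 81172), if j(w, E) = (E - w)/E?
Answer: -2/162223 ≈ -1.2329e-5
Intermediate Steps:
j(w, E) = (E - w)/E
1/(j(238, (1*(-1))*4) - 81172) = 1/(((1*(-1))*4 - 1*238)/(((1*(-1))*4)) - 81172) = 1/((-1*4 - 238)/((-1*4)) - 81172) = 1/((-4 - 238)/(-4) - 81172) = 1/(-1/4*(-242) - 81172) = 1/(121/2 - 81172) = 1/(-162223/2) = -2/162223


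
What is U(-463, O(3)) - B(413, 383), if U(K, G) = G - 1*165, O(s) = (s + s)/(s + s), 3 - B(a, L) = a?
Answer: 246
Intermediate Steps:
B(a, L) = 3 - a
O(s) = 1 (O(s) = (2*s)/((2*s)) = (2*s)*(1/(2*s)) = 1)
U(K, G) = -165 + G (U(K, G) = G - 165 = -165 + G)
U(-463, O(3)) - B(413, 383) = (-165 + 1) - (3 - 1*413) = -164 - (3 - 413) = -164 - 1*(-410) = -164 + 410 = 246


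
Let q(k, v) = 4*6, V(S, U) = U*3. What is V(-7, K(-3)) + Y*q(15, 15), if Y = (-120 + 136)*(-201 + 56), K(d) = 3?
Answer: -55671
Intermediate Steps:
V(S, U) = 3*U
q(k, v) = 24
Y = -2320 (Y = 16*(-145) = -2320)
V(-7, K(-3)) + Y*q(15, 15) = 3*3 - 2320*24 = 9 - 55680 = -55671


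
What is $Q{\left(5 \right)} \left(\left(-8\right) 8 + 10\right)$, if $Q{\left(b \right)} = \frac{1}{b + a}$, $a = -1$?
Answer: $- \frac{27}{2} \approx -13.5$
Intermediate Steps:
$Q{\left(b \right)} = \frac{1}{-1 + b}$ ($Q{\left(b \right)} = \frac{1}{b - 1} = \frac{1}{-1 + b}$)
$Q{\left(5 \right)} \left(\left(-8\right) 8 + 10\right) = \frac{\left(-8\right) 8 + 10}{-1 + 5} = \frac{-64 + 10}{4} = \frac{1}{4} \left(-54\right) = - \frac{27}{2}$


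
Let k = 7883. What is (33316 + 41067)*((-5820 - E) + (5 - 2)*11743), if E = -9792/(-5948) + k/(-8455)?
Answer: 27502234778582818/12572585 ≈ 2.1875e+9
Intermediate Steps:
E = 8975819/12572585 (E = -9792/(-5948) + 7883/(-8455) = -9792*(-1/5948) + 7883*(-1/8455) = 2448/1487 - 7883/8455 = 8975819/12572585 ≈ 0.71392)
(33316 + 41067)*((-5820 - E) + (5 - 2)*11743) = (33316 + 41067)*((-5820 - 1*8975819/12572585) + (5 - 2)*11743) = 74383*((-5820 - 8975819/12572585) + 3*11743) = 74383*(-73181420519/12572585 + 35229) = 74383*(369738176446/12572585) = 27502234778582818/12572585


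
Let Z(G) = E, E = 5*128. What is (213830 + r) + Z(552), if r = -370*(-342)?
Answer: 341010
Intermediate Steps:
r = 126540
E = 640
Z(G) = 640
(213830 + r) + Z(552) = (213830 + 126540) + 640 = 340370 + 640 = 341010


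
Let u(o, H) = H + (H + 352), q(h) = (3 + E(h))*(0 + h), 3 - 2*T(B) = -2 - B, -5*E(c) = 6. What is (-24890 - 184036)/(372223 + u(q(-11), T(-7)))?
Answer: -7738/13799 ≈ -0.56077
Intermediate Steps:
E(c) = -6/5 (E(c) = -⅕*6 = -6/5)
T(B) = 5/2 + B/2 (T(B) = 3/2 - (-2 - B)/2 = 3/2 + (1 + B/2) = 5/2 + B/2)
q(h) = 9*h/5 (q(h) = (3 - 6/5)*(0 + h) = 9*h/5)
u(o, H) = 352 + 2*H (u(o, H) = H + (352 + H) = 352 + 2*H)
(-24890 - 184036)/(372223 + u(q(-11), T(-7))) = (-24890 - 184036)/(372223 + (352 + 2*(5/2 + (½)*(-7)))) = -208926/(372223 + (352 + 2*(5/2 - 7/2))) = -208926/(372223 + (352 + 2*(-1))) = -208926/(372223 + (352 - 2)) = -208926/(372223 + 350) = -208926/372573 = -208926*1/372573 = -7738/13799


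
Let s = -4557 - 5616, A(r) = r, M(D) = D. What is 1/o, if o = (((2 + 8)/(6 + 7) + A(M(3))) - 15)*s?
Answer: 13/1485258 ≈ 8.7527e-6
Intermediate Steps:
s = -10173
o = 1485258/13 (o = (((2 + 8)/(6 + 7) + 3) - 15)*(-10173) = ((10/13 + 3) - 15)*(-10173) = (49/13 - 15)*(-10173) = -146/13*(-10173) = 1485258/13 ≈ 1.1425e+5)
1/o = 1/(1485258/13) = 13/1485258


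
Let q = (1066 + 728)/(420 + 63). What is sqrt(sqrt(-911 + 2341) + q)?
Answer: sqrt(182 + 49*sqrt(1430))/7 ≈ 6.4444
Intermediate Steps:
q = 26/7 (q = 1794/483 = 1794*(1/483) = 26/7 ≈ 3.7143)
sqrt(sqrt(-911 + 2341) + q) = sqrt(sqrt(-911 + 2341) + 26/7) = sqrt(sqrt(1430) + 26/7) = sqrt(26/7 + sqrt(1430))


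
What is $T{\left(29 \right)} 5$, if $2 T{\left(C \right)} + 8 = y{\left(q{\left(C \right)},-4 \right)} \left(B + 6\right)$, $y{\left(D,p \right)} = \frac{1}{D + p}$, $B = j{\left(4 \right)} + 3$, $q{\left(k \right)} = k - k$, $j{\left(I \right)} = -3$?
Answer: $- \frac{95}{4} \approx -23.75$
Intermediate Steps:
$q{\left(k \right)} = 0$
$B = 0$ ($B = -3 + 3 = 0$)
$T{\left(C \right)} = - \frac{19}{4}$ ($T{\left(C \right)} = -4 + \frac{\frac{1}{0 - 4} \left(0 + 6\right)}{2} = -4 + \frac{\frac{1}{-4} \cdot 6}{2} = -4 + \frac{\left(- \frac{1}{4}\right) 6}{2} = -4 + \frac{1}{2} \left(- \frac{3}{2}\right) = -4 - \frac{3}{4} = - \frac{19}{4}$)
$T{\left(29 \right)} 5 = \left(- \frac{19}{4}\right) 5 = - \frac{95}{4}$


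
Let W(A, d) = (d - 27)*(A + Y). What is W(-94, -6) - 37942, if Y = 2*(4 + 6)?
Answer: -35500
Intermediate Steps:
Y = 20 (Y = 2*10 = 20)
W(A, d) = (-27 + d)*(20 + A) (W(A, d) = (d - 27)*(A + 20) = (-27 + d)*(20 + A))
W(-94, -6) - 37942 = (-540 - 27*(-94) + 20*(-6) - 94*(-6)) - 37942 = (-540 + 2538 - 120 + 564) - 37942 = 2442 - 37942 = -35500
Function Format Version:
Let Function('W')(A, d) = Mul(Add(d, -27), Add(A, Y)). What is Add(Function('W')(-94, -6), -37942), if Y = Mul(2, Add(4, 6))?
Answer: -35500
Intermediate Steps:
Y = 20 (Y = Mul(2, 10) = 20)
Function('W')(A, d) = Mul(Add(-27, d), Add(20, A)) (Function('W')(A, d) = Mul(Add(d, -27), Add(A, 20)) = Mul(Add(-27, d), Add(20, A)))
Add(Function('W')(-94, -6), -37942) = Add(Add(-540, Mul(-27, -94), Mul(20, -6), Mul(-94, -6)), -37942) = Add(Add(-540, 2538, -120, 564), -37942) = Add(2442, -37942) = -35500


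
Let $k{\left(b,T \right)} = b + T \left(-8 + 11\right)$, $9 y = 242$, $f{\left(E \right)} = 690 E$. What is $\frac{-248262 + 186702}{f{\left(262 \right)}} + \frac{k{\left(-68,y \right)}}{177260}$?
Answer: $- \frac{272745893}{801126570} \approx -0.34045$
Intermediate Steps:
$y = \frac{242}{9}$ ($y = \frac{1}{9} \cdot 242 = \frac{242}{9} \approx 26.889$)
$k{\left(b,T \right)} = b + 3 T$ ($k{\left(b,T \right)} = b + T 3 = b + 3 T$)
$\frac{-248262 + 186702}{f{\left(262 \right)}} + \frac{k{\left(-68,y \right)}}{177260} = \frac{-248262 + 186702}{690 \cdot 262} + \frac{-68 + 3 \cdot \frac{242}{9}}{177260} = - \frac{61560}{180780} + \left(-68 + \frac{242}{3}\right) \frac{1}{177260} = \left(-61560\right) \frac{1}{180780} + \frac{38}{3} \cdot \frac{1}{177260} = - \frac{1026}{3013} + \frac{19}{265890} = - \frac{272745893}{801126570}$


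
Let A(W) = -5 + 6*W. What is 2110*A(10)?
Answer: 116050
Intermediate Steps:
2110*A(10) = 2110*(-5 + 6*10) = 2110*(-5 + 60) = 2110*55 = 116050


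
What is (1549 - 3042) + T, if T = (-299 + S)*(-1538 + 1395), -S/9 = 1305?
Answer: 1720799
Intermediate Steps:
S = -11745 (S = -9*1305 = -11745)
T = 1722292 (T = (-299 - 11745)*(-1538 + 1395) = -12044*(-143) = 1722292)
(1549 - 3042) + T = (1549 - 3042) + 1722292 = -1493 + 1722292 = 1720799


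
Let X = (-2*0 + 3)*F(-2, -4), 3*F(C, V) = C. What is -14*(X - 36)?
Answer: 532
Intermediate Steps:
F(C, V) = C/3
X = -2 (X = (-2*0 + 3)*((1/3)*(-2)) = (0 + 3)*(-2/3) = 3*(-2/3) = -2)
-14*(X - 36) = -14*(-2 - 36) = -14*(-38) = 532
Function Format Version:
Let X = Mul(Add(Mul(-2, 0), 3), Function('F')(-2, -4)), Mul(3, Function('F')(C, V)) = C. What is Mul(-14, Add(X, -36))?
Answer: 532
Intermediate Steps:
Function('F')(C, V) = Mul(Rational(1, 3), C)
X = -2 (X = Mul(Add(Mul(-2, 0), 3), Mul(Rational(1, 3), -2)) = Mul(Add(0, 3), Rational(-2, 3)) = Mul(3, Rational(-2, 3)) = -2)
Mul(-14, Add(X, -36)) = Mul(-14, Add(-2, -36)) = Mul(-14, -38) = 532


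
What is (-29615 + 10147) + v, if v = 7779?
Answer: -11689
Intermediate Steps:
(-29615 + 10147) + v = (-29615 + 10147) + 7779 = -19468 + 7779 = -11689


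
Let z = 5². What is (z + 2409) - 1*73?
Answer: 2361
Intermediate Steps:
z = 25
(z + 2409) - 1*73 = (25 + 2409) - 1*73 = 2434 - 73 = 2361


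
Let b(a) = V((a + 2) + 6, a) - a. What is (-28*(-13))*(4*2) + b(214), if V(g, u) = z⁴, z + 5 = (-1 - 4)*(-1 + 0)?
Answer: 2698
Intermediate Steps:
z = 0 (z = -5 + (-1 - 4)*(-1 + 0) = -5 - 5*(-1) = -5 + 5 = 0)
V(g, u) = 0 (V(g, u) = 0⁴ = 0)
b(a) = -a (b(a) = 0 - a = -a)
(-28*(-13))*(4*2) + b(214) = (-28*(-13))*(4*2) - 1*214 = 364*8 - 214 = 2912 - 214 = 2698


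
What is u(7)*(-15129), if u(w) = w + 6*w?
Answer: -741321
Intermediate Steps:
u(w) = 7*w
u(7)*(-15129) = (7*7)*(-15129) = 49*(-15129) = -741321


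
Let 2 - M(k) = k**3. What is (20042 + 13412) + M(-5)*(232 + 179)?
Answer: 85651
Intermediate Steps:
M(k) = 2 - k**3
(20042 + 13412) + M(-5)*(232 + 179) = (20042 + 13412) + (2 - 1*(-5)**3)*(232 + 179) = 33454 + (2 - 1*(-125))*411 = 33454 + (2 + 125)*411 = 33454 + 127*411 = 33454 + 52197 = 85651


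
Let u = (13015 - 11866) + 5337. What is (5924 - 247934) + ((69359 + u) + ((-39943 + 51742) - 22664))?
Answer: -177030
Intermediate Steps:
u = 6486 (u = 1149 + 5337 = 6486)
(5924 - 247934) + ((69359 + u) + ((-39943 + 51742) - 22664)) = (5924 - 247934) + ((69359 + 6486) + ((-39943 + 51742) - 22664)) = -242010 + (75845 + (11799 - 22664)) = -242010 + (75845 - 10865) = -242010 + 64980 = -177030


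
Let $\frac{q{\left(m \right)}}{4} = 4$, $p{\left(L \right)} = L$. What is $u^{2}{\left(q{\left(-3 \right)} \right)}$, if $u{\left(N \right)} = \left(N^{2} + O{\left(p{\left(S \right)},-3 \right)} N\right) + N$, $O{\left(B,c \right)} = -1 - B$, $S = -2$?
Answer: $82944$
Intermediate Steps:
$q{\left(m \right)} = 16$ ($q{\left(m \right)} = 4 \cdot 4 = 16$)
$u{\left(N \right)} = N^{2} + 2 N$ ($u{\left(N \right)} = \left(N^{2} + \left(-1 - -2\right) N\right) + N = \left(N^{2} + \left(-1 + 2\right) N\right) + N = \left(N^{2} + 1 N\right) + N = \left(N^{2} + N\right) + N = \left(N + N^{2}\right) + N = N^{2} + 2 N$)
$u^{2}{\left(q{\left(-3 \right)} \right)} = \left(16 \left(2 + 16\right)\right)^{2} = \left(16 \cdot 18\right)^{2} = 288^{2} = 82944$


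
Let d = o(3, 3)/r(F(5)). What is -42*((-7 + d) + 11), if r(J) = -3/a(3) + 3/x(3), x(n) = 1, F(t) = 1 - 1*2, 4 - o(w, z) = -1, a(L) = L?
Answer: -273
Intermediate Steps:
o(w, z) = 5 (o(w, z) = 4 - 1*(-1) = 4 + 1 = 5)
F(t) = -1 (F(t) = 1 - 2 = -1)
r(J) = 2 (r(J) = -3/3 + 3/1 = -3*⅓ + 3*1 = -1 + 3 = 2)
d = 5/2 ≈ 2.5000
-42*((-7 + d) + 11) = -42*((-7 + 5/2) + 11) = -42*(-9/2 + 11) = -42*13/2 = -273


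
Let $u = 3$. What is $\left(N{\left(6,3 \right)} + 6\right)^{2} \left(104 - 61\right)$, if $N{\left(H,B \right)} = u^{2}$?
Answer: $9675$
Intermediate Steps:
$N{\left(H,B \right)} = 9$ ($N{\left(H,B \right)} = 3^{2} = 9$)
$\left(N{\left(6,3 \right)} + 6\right)^{2} \left(104 - 61\right) = \left(9 + 6\right)^{2} \left(104 - 61\right) = 15^{2} \cdot 43 = 225 \cdot 43 = 9675$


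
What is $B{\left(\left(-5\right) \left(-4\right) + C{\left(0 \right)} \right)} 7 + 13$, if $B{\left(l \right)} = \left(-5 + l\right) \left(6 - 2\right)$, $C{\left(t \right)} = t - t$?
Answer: $433$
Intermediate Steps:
$C{\left(t \right)} = 0$
$B{\left(l \right)} = -20 + 4 l$ ($B{\left(l \right)} = \left(-5 + l\right) 4 = -20 + 4 l$)
$B{\left(\left(-5\right) \left(-4\right) + C{\left(0 \right)} \right)} 7 + 13 = \left(-20 + 4 \left(\left(-5\right) \left(-4\right) + 0\right)\right) 7 + 13 = \left(-20 + 4 \left(20 + 0\right)\right) 7 + 13 = \left(-20 + 4 \cdot 20\right) 7 + 13 = \left(-20 + 80\right) 7 + 13 = 60 \cdot 7 + 13 = 420 + 13 = 433$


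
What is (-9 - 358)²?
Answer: 134689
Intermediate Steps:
(-9 - 358)² = (-367)² = 134689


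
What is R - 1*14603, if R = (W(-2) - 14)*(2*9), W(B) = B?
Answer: -14891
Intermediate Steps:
R = -288 (R = (-2 - 14)*(2*9) = -16*18 = -288)
R - 1*14603 = -288 - 1*14603 = -288 - 14603 = -14891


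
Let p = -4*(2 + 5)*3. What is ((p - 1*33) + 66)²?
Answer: 2601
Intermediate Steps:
p = -84 (p = -4*7*3 = -28*3 = -84)
((p - 1*33) + 66)² = ((-84 - 1*33) + 66)² = ((-84 - 33) + 66)² = (-117 + 66)² = (-51)² = 2601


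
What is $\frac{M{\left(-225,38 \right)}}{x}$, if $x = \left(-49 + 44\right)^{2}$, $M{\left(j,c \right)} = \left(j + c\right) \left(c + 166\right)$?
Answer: $- \frac{38148}{25} \approx -1525.9$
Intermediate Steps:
$M{\left(j,c \right)} = \left(166 + c\right) \left(c + j\right)$ ($M{\left(j,c \right)} = \left(c + j\right) \left(166 + c\right) = \left(166 + c\right) \left(c + j\right)$)
$x = 25$ ($x = \left(-5\right)^{2} = 25$)
$\frac{M{\left(-225,38 \right)}}{x} = \frac{38^{2} + 166 \cdot 38 + 166 \left(-225\right) + 38 \left(-225\right)}{25} = \left(1444 + 6308 - 37350 - 8550\right) \frac{1}{25} = \left(-38148\right) \frac{1}{25} = - \frac{38148}{25}$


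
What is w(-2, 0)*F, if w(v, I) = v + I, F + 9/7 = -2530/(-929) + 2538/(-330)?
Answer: 4473148/357665 ≈ 12.507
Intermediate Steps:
F = -2236574/357665 (F = -9/7 + (-2530/(-929) + 2538/(-330)) = -9/7 + (-2530*(-1/929) + 2538*(-1/330)) = -9/7 + (2530/929 - 423/55) = -9/7 - 253817/51095 = -2236574/357665 ≈ -6.2533)
w(v, I) = I + v
w(-2, 0)*F = (0 - 2)*(-2236574/357665) = -2*(-2236574/357665) = 4473148/357665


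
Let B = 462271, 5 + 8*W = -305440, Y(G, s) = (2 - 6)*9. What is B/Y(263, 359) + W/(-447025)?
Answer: -82658127709/6437160 ≈ -12841.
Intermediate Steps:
Y(G, s) = -36 (Y(G, s) = -4*9 = -36)
W = -305445/8 (W = -5/8 + (⅛)*(-305440) = -5/8 - 38180 = -305445/8 ≈ -38181.)
B/Y(263, 359) + W/(-447025) = 462271/(-36) - 305445/8/(-447025) = 462271*(-1/36) - 305445/8*(-1/447025) = -462271/36 + 61089/715240 = -82658127709/6437160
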